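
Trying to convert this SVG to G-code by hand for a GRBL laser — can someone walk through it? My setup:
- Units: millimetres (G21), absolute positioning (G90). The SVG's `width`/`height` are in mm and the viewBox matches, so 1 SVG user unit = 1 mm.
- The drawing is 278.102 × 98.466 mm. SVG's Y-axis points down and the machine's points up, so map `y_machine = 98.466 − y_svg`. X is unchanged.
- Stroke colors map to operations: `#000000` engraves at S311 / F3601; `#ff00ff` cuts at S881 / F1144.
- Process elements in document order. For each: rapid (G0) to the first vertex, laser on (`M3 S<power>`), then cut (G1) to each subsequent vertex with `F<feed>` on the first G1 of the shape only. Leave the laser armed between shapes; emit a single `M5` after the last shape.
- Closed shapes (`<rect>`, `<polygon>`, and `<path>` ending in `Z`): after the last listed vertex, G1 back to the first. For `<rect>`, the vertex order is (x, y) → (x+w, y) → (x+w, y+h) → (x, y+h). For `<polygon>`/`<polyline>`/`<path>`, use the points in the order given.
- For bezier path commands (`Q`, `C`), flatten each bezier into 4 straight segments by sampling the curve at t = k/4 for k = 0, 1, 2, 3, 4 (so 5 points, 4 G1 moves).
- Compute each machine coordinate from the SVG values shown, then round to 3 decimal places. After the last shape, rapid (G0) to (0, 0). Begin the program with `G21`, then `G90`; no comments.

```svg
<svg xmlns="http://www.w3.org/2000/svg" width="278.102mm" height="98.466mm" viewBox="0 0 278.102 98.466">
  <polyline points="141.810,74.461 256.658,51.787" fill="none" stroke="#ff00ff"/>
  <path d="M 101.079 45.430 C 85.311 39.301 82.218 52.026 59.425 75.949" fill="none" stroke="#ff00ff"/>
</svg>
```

G21
G90
G0 X141.810 Y24.005
M3 S881
G1 X256.658 Y46.679 F1144
G0 X101.079 Y53.036
M3 S881
G1 X91.124 Y54.217 F1144
G1 X82.886 Y49.046
G1 X73.332 Y38.240
G1 X59.425 Y22.517
M5
G0 X0.000 Y0.000

Since the viewBox matches the mm dimensions, user units are millimetres directly. The only transform is the Y-flip y_m = 98.466 − y_svg.

Shape 1 is a line segment drawn with `<polyline>`. Its stroke #ff00ff means cut at S881, F1144. After flipping Y the toolpath is (141.810,24.005) → (256.658,46.679).

Shape 2 is a cubic bezier drawn with `<path>`. Its stroke #ff00ff means cut at S881, F1144. After flipping Y the toolpath is (101.079,53.036) → (91.124,54.217) → (82.886,49.046) → (73.332,38.240) → (59.425,22.517).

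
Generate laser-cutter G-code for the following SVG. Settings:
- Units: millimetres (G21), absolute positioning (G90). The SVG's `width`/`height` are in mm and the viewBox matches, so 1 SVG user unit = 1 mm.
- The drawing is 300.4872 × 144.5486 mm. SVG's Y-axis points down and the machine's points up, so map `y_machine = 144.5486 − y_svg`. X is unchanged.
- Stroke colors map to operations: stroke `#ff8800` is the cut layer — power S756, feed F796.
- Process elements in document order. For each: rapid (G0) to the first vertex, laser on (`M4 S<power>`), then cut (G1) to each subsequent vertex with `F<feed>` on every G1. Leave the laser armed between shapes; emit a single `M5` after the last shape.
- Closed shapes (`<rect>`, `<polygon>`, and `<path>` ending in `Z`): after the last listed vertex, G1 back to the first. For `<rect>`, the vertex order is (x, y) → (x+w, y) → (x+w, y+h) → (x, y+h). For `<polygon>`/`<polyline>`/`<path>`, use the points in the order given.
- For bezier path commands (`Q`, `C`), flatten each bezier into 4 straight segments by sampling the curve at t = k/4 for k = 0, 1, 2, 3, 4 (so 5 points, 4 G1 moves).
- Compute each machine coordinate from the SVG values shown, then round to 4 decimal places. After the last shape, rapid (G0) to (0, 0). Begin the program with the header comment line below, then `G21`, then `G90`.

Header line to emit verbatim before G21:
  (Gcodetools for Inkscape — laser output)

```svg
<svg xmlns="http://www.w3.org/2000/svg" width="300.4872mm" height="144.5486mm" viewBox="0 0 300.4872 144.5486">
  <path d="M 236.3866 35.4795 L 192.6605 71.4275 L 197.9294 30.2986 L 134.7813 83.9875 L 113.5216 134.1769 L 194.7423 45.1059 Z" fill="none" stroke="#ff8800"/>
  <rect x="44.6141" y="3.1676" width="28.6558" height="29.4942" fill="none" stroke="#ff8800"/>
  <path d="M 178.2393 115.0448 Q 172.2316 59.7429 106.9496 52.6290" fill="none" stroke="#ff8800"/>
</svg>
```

viewBox `0 0 300.4872 144.5486` with mm width/height → 1 unit = 1 mm. Flip: y_m = 144.5486 − y_svg.

**Shape 1** — `<path>` closed polygon, stroke `#ff8800` → cut (S756, F796). Machine vertices: (236.3866,109.0691) → (192.6605,73.1211) → (197.9294,114.2500) → (134.7813,60.5611) → (113.5216,10.3717) → (194.7423,99.4427) → (236.3866,109.0691). Closed: final G1 returns to the first vertex.

**Shape 2** — `<rect>` rectangle, stroke `#ff8800` → cut (S756, F796). Machine vertices: (44.6141,141.3810) → (73.2699,141.3810) → (73.2699,111.8868) → (44.6141,111.8868) → (44.6141,141.3810). Closed: final G1 returns to the first vertex.

**Shape 3** — `<path>` quadratic bezier, stroke `#ff8800` → cut (S756, F796). Control points (SVG): P0=(178.2393,115.0448), P1=(172.2316,59.7429), P2=(106.9496,52.6290); sampled at t=k/4. Machine vertices: (178.2393,29.5038) → (171.5308,54.1430) → (157.4130,72.7587) → (135.8860,85.3509) → (106.9496,91.9196). Open path.

(Gcodetools for Inkscape — laser output)
G21
G90
G0 X236.3866 Y109.0691
M4 S756
G1 X192.6605 Y73.1211 F796
G1 X197.9294 Y114.2500 F796
G1 X134.7813 Y60.5611 F796
G1 X113.5216 Y10.3717 F796
G1 X194.7423 Y99.4427 F796
G1 X236.3866 Y109.0691 F796
G0 X44.6141 Y141.3810
M4 S756
G1 X73.2699 Y141.3810 F796
G1 X73.2699 Y111.8868 F796
G1 X44.6141 Y111.8868 F796
G1 X44.6141 Y141.3810 F796
G0 X178.2393 Y29.5038
M4 S756
G1 X171.5308 Y54.1430 F796
G1 X157.4130 Y72.7587 F796
G1 X135.8860 Y85.3509 F796
G1 X106.9496 Y91.9196 F796
M5
G0 X0.0000 Y0.0000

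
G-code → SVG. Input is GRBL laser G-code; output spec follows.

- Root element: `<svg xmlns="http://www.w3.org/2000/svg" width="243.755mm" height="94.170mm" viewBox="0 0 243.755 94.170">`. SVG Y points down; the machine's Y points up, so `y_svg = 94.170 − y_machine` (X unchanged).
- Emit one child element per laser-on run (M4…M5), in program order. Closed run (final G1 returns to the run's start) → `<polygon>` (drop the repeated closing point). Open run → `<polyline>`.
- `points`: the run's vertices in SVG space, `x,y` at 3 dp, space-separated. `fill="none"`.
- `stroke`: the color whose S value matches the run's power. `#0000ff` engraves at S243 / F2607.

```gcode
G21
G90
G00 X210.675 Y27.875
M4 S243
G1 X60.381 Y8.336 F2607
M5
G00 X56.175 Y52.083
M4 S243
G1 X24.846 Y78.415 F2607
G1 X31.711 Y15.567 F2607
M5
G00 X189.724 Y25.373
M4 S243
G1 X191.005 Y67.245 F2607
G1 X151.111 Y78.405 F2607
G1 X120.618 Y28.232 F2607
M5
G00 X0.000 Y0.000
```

Machine Y-up, SVG Y-down with viewBox height 94.170, so y_svg = 94.170 − y_machine; X carries over. Every run uses S243, so all elements get stroke `#0000ff` (engrave).

Run 1: The run is open, so emit a `<polyline>` with points (Y-flipped): 210.675,66.295 60.381,85.834.

Run 2: The run is open, so emit a `<polyline>` with points (Y-flipped): 56.175,42.087 24.846,15.755 31.711,78.603.

Run 3: The run is open, so emit a `<polyline>` with points (Y-flipped): 189.724,68.797 191.005,26.925 151.111,15.765 120.618,65.938.

<svg xmlns="http://www.w3.org/2000/svg" width="243.755mm" height="94.170mm" viewBox="0 0 243.755 94.170">
  <polyline points="210.675,66.295 60.381,85.834" fill="none" stroke="#0000ff"/>
  <polyline points="56.175,42.087 24.846,15.755 31.711,78.603" fill="none" stroke="#0000ff"/>
  <polyline points="189.724,68.797 191.005,26.925 151.111,15.765 120.618,65.938" fill="none" stroke="#0000ff"/>
</svg>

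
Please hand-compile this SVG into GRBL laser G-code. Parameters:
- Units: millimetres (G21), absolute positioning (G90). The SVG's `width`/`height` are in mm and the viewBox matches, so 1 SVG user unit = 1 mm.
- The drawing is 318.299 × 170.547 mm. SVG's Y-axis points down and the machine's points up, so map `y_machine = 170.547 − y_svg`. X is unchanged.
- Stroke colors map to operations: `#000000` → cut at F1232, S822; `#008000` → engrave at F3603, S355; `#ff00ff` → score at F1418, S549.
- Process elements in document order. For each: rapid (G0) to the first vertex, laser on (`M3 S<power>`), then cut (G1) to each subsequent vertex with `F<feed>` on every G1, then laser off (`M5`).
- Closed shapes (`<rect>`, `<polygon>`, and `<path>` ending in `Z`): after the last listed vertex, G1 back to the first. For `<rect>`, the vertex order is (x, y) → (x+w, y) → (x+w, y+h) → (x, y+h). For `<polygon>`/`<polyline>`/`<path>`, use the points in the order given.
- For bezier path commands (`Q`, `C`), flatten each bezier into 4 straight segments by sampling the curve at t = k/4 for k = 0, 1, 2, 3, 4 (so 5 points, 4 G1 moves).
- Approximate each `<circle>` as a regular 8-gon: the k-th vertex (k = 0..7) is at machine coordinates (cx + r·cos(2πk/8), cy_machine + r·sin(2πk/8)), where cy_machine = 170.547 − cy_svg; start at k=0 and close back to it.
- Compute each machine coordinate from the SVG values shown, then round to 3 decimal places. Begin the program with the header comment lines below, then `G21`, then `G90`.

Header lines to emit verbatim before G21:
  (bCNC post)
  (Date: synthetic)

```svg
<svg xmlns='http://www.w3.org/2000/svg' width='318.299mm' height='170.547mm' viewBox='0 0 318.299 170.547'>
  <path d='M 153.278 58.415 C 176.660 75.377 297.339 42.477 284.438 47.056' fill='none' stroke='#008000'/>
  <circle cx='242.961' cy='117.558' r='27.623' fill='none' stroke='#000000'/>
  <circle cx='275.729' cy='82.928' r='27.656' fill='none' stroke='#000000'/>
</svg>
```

(bCNC post)
(Date: synthetic)
G21
G90
G0 X153.278 Y112.132
M3 S355
G1 X185.450 Y107.395 F3603
G1 X232.464 Y113.168 F3603
G1 X272.675 Y121.263 F3603
G1 X284.438 Y123.491 F3603
M5
G0 X270.584 Y52.989
M3 S822
G1 X262.493 Y72.521 F1232
G1 X242.961 Y80.612 F1232
G1 X223.429 Y72.521 F1232
G1 X215.338 Y52.989 F1232
G1 X223.429 Y33.457 F1232
G1 X242.961 Y25.366 F1232
G1 X262.493 Y33.457 F1232
G1 X270.584 Y52.989 F1232
M5
G0 X303.385 Y87.619
M3 S822
G1 X295.285 Y107.175 F1232
G1 X275.729 Y115.275 F1232
G1 X256.173 Y107.175 F1232
G1 X248.073 Y87.619 F1232
G1 X256.173 Y68.063 F1232
G1 X275.729 Y59.963 F1232
G1 X295.285 Y68.063 F1232
G1 X303.385 Y87.619 F1232
M5

1 u = 1 mm; y_m = 170.547 − y.

[1] `<path>` cubic bezier, #008000→engrave S355 F3603: (153.278,112.132) → (185.450,107.395) → (232.464,113.168) → (272.675,121.263) → (284.438,123.491)

[2] `<circle>` circle, #000000→cut S822 F1232: (270.584,52.989) → (262.493,72.521) → (242.961,80.612) → (223.429,72.521) → (215.338,52.989) → (223.429,33.457) → (242.961,25.366) → (262.493,33.457) → (270.584,52.989) (closed)

[3] `<circle>` circle, #000000→cut S822 F1232: (303.385,87.619) → (295.285,107.175) → (275.729,115.275) → (256.173,107.175) → (248.073,87.619) → (256.173,68.063) → (275.729,59.963) → (295.285,68.063) → (303.385,87.619) (closed)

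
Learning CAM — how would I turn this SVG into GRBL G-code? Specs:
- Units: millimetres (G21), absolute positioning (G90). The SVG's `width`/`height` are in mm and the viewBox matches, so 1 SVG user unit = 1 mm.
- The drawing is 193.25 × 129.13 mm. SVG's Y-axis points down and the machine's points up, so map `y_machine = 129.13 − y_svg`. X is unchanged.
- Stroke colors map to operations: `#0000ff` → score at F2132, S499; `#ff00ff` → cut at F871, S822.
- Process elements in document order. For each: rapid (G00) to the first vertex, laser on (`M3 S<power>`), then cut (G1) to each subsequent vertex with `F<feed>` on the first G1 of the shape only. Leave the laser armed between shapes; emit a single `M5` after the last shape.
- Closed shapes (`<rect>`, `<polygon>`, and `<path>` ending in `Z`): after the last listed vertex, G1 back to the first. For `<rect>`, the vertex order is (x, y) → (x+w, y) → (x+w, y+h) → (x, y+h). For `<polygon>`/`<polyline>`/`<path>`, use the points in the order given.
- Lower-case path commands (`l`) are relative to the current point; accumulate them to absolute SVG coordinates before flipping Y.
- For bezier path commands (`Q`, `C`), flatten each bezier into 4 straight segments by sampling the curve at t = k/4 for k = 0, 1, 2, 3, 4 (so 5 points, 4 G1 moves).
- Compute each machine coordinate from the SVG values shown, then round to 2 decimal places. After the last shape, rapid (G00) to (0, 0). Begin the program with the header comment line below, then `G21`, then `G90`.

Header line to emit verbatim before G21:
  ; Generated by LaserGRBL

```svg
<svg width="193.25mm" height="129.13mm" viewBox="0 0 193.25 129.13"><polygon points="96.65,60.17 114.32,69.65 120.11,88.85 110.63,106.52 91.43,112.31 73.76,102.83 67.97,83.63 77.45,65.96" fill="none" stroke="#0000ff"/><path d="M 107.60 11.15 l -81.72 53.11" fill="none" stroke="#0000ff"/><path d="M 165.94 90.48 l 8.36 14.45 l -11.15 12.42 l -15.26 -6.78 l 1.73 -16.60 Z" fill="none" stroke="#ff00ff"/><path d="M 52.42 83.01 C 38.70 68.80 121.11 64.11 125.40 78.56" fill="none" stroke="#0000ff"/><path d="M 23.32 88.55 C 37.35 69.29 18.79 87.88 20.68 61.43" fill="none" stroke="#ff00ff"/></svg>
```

viewBox `0 0 193.25 129.13` with mm width/height → 1 unit = 1 mm. Flip: y_m = 129.13 − y_svg.

**Shape 1** — `<polygon>` regular polygon, stroke `#0000ff` → score (S499, F2132). Machine vertices: (96.65,68.96) → (114.32,59.48) → (120.11,40.28) → (110.63,22.61) → (91.43,16.82) → (73.76,26.30) → (67.97,45.50) → (77.45,63.17) → (96.65,68.96). Closed: final G1 returns to the first vertex.

**Shape 2** — `<path>` line segment, stroke `#0000ff` → score (S499, F2132). Machine vertices: (107.60,117.98) → (25.88,64.87). Open path.

**Shape 3** — `<path>` regular polygon, stroke `#ff00ff` → cut (S822, F871). Machine vertices: (165.94,38.65) → (174.30,24.20) → (163.15,11.78) → (147.89,18.56) → (149.62,35.16) → (165.94,38.65). Closed: final G1 returns to the first vertex.

**Shape 4** — `<path>` cubic bezier, stroke `#0000ff` → score (S499, F2132). Control points (SVG): P0=(52.42,83.01), P1=(38.70,68.80), P2=(121.11,64.11), P3=(125.40,78.56); sampled at t=k/4. Machine vertices: (52.42,46.12) → (57.43,54.84) → (82.16,59.09) → (110.26,57.97) → (125.40,50.57). Open path.

**Shape 5** — `<path>` cubic bezier, stroke `#ff00ff` → cut (S822, F871). Control points (SVG): P0=(23.32,88.55), P1=(37.35,69.29), P2=(18.79,87.88), P3=(20.68,61.43); sampled at t=k/4. Machine vertices: (23.32,40.58) → (28.56,49.22) → (26.55,51.44) → (22.27,55.01) → (20.68,67.70). Open path.

; Generated by LaserGRBL
G21
G90
G00 X96.65 Y68.96
M3 S499
G1 X114.32 Y59.48 F2132
G1 X120.11 Y40.28
G1 X110.63 Y22.61
G1 X91.43 Y16.82
G1 X73.76 Y26.30
G1 X67.97 Y45.50
G1 X77.45 Y63.17
G1 X96.65 Y68.96
G00 X107.60 Y117.98
M3 S499
G1 X25.88 Y64.87 F2132
G00 X165.94 Y38.65
M3 S822
G1 X174.30 Y24.20 F871
G1 X163.15 Y11.78
G1 X147.89 Y18.56
G1 X149.62 Y35.16
G1 X165.94 Y38.65
G00 X52.42 Y46.12
M3 S499
G1 X57.43 Y54.84 F2132
G1 X82.16 Y59.09
G1 X110.26 Y57.97
G1 X125.40 Y50.57
G00 X23.32 Y40.58
M3 S822
G1 X28.56 Y49.22 F871
G1 X26.55 Y51.44
G1 X22.27 Y55.01
G1 X20.68 Y67.70
M5
G00 X0.00 Y0.00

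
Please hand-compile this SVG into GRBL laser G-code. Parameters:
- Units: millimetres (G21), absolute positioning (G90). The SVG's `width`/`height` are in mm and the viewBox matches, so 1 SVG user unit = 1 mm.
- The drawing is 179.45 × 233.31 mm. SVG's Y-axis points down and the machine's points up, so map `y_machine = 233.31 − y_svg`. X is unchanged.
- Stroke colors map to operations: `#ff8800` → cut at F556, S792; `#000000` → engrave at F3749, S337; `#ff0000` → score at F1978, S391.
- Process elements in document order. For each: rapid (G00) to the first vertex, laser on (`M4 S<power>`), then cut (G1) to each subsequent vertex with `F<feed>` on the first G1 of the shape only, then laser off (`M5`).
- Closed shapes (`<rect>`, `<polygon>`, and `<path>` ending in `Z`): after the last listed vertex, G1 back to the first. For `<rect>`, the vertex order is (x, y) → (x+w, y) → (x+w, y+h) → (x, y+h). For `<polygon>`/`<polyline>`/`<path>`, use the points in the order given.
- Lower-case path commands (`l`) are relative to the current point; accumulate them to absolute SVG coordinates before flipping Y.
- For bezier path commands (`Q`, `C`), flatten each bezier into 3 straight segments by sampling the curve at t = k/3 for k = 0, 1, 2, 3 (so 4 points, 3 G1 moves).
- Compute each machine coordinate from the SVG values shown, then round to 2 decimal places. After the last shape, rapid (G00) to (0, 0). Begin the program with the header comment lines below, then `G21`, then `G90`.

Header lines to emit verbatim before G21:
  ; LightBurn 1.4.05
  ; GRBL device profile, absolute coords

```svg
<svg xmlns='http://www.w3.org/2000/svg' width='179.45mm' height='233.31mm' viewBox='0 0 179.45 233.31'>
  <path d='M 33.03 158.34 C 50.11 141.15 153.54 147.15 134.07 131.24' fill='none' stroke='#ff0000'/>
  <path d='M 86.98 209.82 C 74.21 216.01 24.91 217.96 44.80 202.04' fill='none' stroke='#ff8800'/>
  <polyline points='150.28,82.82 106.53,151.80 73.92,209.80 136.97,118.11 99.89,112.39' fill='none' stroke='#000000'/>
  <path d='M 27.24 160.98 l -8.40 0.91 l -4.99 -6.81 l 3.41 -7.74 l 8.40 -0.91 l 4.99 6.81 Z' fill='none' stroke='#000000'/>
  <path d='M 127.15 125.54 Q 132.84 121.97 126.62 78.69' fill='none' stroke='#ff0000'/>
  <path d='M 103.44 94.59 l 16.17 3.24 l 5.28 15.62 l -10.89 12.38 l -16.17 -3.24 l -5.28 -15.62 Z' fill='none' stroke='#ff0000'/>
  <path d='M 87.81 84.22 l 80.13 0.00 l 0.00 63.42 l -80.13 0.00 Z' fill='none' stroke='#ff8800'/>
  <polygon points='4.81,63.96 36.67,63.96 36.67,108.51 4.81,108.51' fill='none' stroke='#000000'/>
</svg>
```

; LightBurn 1.4.05
; GRBL device profile, absolute coords
G21
G90
G00 X33.03 Y74.97
M4 S391
G1 X71.14 Y86.10 F1978
G1 X120.32 Y91.79
G1 X134.07 Y102.07
M5
G00 X86.98 Y23.49
M4 S792
G1 X65.95 Y19.22 F556
G1 X44.06 Y20.80
G1 X44.80 Y31.27
M5
G00 X150.28 Y150.49
M4 S337
G1 X106.53 Y81.51 F3749
G1 X73.92 Y23.51
G1 X136.97 Y115.20
G1 X99.89 Y120.92
M5
G00 X27.24 Y72.33
M4 S337
G1 X18.84 Y71.42 F3749
G1 X13.85 Y78.23
G1 X17.26 Y85.97
G1 X25.66 Y86.88
G1 X30.65 Y80.07
G1 X27.24 Y72.33
M5
G00 X127.15 Y107.77
M4 S391
G1 X129.62 Y114.56 F1978
G1 X129.44 Y130.18
G1 X126.62 Y154.62
M5
G00 X103.44 Y138.72
M4 S391
G1 X119.61 Y135.48 F1978
G1 X124.89 Y119.86
G1 X114.00 Y107.48
G1 X97.83 Y110.72
G1 X92.55 Y126.34
G1 X103.44 Y138.72
M5
G00 X87.81 Y149.09
M4 S792
G1 X167.94 Y149.09 F556
G1 X167.94 Y85.67
G1 X87.81 Y85.67
G1 X87.81 Y149.09
M5
G00 X4.81 Y169.35
M4 S337
G1 X36.67 Y169.35 F3749
G1 X36.67 Y124.80
G1 X4.81 Y124.80
G1 X4.81 Y169.35
M5
G00 X0.00 Y0.00

1 u = 1 mm; y_m = 233.31 − y.

[1] `<path>` cubic bezier, #ff0000→score S391 F1978: (33.03,74.97) → (71.14,86.10) → (120.32,91.79) → (134.07,102.07)

[2] `<path>` cubic bezier, #ff8800→cut S792 F556: (86.98,23.49) → (65.95,19.22) → (44.06,20.80) → (44.80,31.27)

[3] `<polyline>` open polyline, #000000→engrave S337 F3749: (150.28,150.49) → (106.53,81.51) → (73.92,23.51) → (136.97,115.20) → (99.89,120.92)

[4] `<path>` regular polygon, #000000→engrave S337 F3749: (27.24,72.33) → (18.84,71.42) → (13.85,78.23) → (17.26,85.97) → (25.66,86.88) → (30.65,80.07) → (27.24,72.33) (closed)

[5] `<path>` quadratic bezier, #ff0000→score S391 F1978: (127.15,107.77) → (129.62,114.56) → (129.44,130.18) → (126.62,154.62)

[6] `<path>` regular polygon, #ff0000→score S391 F1978: (103.44,138.72) → (119.61,135.48) → (124.89,119.86) → (114.00,107.48) → (97.83,110.72) → (92.55,126.34) → (103.44,138.72) (closed)

[7] `<path>` rectangle, #ff8800→cut S792 F556: (87.81,149.09) → (167.94,149.09) → (167.94,85.67) → (87.81,85.67) → (87.81,149.09) (closed)

[8] `<polygon>` rectangle, #000000→engrave S337 F3749: (4.81,169.35) → (36.67,169.35) → (36.67,124.80) → (4.81,124.80) → (4.81,169.35) (closed)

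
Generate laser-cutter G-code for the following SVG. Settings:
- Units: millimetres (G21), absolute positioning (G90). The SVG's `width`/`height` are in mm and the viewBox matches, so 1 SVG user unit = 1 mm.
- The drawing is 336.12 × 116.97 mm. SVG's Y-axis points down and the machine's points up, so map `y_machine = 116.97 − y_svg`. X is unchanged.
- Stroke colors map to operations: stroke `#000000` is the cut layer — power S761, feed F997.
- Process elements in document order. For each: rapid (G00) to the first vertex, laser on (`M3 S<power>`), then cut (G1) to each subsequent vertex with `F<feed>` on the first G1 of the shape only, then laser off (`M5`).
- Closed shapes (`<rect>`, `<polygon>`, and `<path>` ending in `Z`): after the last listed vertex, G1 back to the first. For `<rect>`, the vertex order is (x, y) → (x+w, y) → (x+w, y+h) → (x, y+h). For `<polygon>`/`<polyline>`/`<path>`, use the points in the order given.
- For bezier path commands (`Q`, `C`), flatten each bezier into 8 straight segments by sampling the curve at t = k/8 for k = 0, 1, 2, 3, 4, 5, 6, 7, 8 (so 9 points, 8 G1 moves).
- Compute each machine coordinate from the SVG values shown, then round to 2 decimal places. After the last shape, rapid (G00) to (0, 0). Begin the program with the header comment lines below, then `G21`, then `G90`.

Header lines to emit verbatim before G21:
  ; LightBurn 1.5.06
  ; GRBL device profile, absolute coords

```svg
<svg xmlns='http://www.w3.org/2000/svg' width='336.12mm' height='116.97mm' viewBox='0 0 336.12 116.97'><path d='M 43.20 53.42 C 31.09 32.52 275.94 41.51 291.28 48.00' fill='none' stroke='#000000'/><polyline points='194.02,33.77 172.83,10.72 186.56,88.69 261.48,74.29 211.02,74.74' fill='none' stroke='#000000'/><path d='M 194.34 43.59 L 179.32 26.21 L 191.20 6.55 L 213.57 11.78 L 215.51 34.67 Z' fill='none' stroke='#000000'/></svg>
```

1 u = 1 mm; y_m = 116.97 − y.

[1] `<path>` cubic bezier, #000000→cut S761 F997: (43.20,63.55) → (49.75,70.05) → (74.70,74.13) → (112.33,76.16) → (156.95,76.53) → (202.85,75.62) → (244.34,73.80) → (275.72,71.46) → (291.28,68.97)

[2] `<polyline>` open polyline, #000000→cut S761 F997: (194.02,83.20) → (172.83,106.25) → (186.56,28.28) → (261.48,42.68) → (211.02,42.23)

[3] `<path>` regular polygon, #000000→cut S761 F997: (194.34,73.38) → (179.32,90.76) → (191.20,110.42) → (213.57,105.19) → (215.51,82.30) → (194.34,73.38) (closed)

; LightBurn 1.5.06
; GRBL device profile, absolute coords
G21
G90
G00 X43.20 Y63.55
M3 S761
G1 X49.75 Y70.05 F997
G1 X74.70 Y74.13
G1 X112.33 Y76.16
G1 X156.95 Y76.53
G1 X202.85 Y75.62
G1 X244.34 Y73.80
G1 X275.72 Y71.46
G1 X291.28 Y68.97
M5
G00 X194.02 Y83.20
M3 S761
G1 X172.83 Y106.25 F997
G1 X186.56 Y28.28
G1 X261.48 Y42.68
G1 X211.02 Y42.23
M5
G00 X194.34 Y73.38
M3 S761
G1 X179.32 Y90.76 F997
G1 X191.20 Y110.42
G1 X213.57 Y105.19
G1 X215.51 Y82.30
G1 X194.34 Y73.38
M5
G00 X0.00 Y0.00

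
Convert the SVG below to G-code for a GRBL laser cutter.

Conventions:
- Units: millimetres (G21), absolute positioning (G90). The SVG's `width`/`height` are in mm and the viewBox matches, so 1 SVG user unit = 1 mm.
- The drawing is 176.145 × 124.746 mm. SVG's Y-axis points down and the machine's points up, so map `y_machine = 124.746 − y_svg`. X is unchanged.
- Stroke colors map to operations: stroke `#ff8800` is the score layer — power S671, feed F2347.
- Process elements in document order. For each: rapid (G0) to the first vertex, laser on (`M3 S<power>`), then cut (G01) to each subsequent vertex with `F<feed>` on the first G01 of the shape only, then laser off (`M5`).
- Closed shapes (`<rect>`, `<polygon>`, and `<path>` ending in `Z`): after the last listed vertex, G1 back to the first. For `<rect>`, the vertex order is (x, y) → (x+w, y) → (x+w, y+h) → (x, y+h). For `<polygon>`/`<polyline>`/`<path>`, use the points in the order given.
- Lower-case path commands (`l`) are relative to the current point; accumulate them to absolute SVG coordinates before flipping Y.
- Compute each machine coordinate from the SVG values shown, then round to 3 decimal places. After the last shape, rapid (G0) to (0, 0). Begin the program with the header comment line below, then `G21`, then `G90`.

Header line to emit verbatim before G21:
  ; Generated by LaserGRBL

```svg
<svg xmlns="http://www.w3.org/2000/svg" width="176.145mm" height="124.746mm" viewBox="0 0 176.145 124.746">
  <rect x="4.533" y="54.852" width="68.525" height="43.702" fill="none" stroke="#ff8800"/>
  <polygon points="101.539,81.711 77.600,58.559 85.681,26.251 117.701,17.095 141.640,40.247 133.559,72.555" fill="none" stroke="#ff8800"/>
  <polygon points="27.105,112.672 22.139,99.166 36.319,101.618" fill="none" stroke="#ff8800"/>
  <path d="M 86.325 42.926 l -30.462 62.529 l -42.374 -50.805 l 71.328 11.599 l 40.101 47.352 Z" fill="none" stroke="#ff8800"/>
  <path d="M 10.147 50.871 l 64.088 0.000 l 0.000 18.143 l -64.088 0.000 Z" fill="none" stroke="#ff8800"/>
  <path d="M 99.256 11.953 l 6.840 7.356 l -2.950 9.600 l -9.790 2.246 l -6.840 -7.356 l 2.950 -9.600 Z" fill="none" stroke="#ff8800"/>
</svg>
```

viewBox `0 0 176.145 124.746` with mm width/height → 1 unit = 1 mm. Flip: y_m = 124.746 − y_svg.

**Shape 1** — `<rect>` rectangle, stroke `#ff8800` → score (S671, F2347). Machine vertices: (4.533,69.894) → (73.058,69.894) → (73.058,26.192) → (4.533,26.192) → (4.533,69.894). Closed: final G1 returns to the first vertex.

**Shape 2** — `<polygon>` regular polygon, stroke `#ff8800` → score (S671, F2347). Machine vertices: (101.539,43.035) → (77.600,66.187) → (85.681,98.495) → (117.701,107.651) → (141.640,84.499) → (133.559,52.191) → (101.539,43.035). Closed: final G1 returns to the first vertex.

**Shape 3** — `<polygon>` regular polygon, stroke `#ff8800` → score (S671, F2347). Machine vertices: (27.105,12.074) → (22.139,25.580) → (36.319,23.128) → (27.105,12.074). Closed: final G1 returns to the first vertex.

**Shape 4** — `<path>` closed polygon, stroke `#ff8800` → score (S671, F2347). Machine vertices: (86.325,81.820) → (55.863,19.291) → (13.489,70.096) → (84.817,58.497) → (124.918,11.145) → (86.325,81.820). Closed: final G1 returns to the first vertex.

**Shape 5** — `<path>` rectangle, stroke `#ff8800` → score (S671, F2347). Machine vertices: (10.147,73.875) → (74.235,73.875) → (74.235,55.732) → (10.147,55.732) → (10.147,73.875). Closed: final G1 returns to the first vertex.

**Shape 6** — `<path>` regular polygon, stroke `#ff8800` → score (S671, F2347). Machine vertices: (99.256,112.793) → (106.096,105.437) → (103.146,95.837) → (93.356,93.591) → (86.516,100.947) → (89.466,110.547) → (99.256,112.793). Closed: final G1 returns to the first vertex.

; Generated by LaserGRBL
G21
G90
G0 X4.533 Y69.894
M3 S671
G01 X73.058 Y69.894 F2347
G01 X73.058 Y26.192
G01 X4.533 Y26.192
G01 X4.533 Y69.894
M5
G0 X101.539 Y43.035
M3 S671
G01 X77.600 Y66.187 F2347
G01 X85.681 Y98.495
G01 X117.701 Y107.651
G01 X141.640 Y84.499
G01 X133.559 Y52.191
G01 X101.539 Y43.035
M5
G0 X27.105 Y12.074
M3 S671
G01 X22.139 Y25.580 F2347
G01 X36.319 Y23.128
G01 X27.105 Y12.074
M5
G0 X86.325 Y81.820
M3 S671
G01 X55.863 Y19.291 F2347
G01 X13.489 Y70.096
G01 X84.817 Y58.497
G01 X124.918 Y11.145
G01 X86.325 Y81.820
M5
G0 X10.147 Y73.875
M3 S671
G01 X74.235 Y73.875 F2347
G01 X74.235 Y55.732
G01 X10.147 Y55.732
G01 X10.147 Y73.875
M5
G0 X99.256 Y112.793
M3 S671
G01 X106.096 Y105.437 F2347
G01 X103.146 Y95.837
G01 X93.356 Y93.591
G01 X86.516 Y100.947
G01 X89.466 Y110.547
G01 X99.256 Y112.793
M5
G0 X0.000 Y0.000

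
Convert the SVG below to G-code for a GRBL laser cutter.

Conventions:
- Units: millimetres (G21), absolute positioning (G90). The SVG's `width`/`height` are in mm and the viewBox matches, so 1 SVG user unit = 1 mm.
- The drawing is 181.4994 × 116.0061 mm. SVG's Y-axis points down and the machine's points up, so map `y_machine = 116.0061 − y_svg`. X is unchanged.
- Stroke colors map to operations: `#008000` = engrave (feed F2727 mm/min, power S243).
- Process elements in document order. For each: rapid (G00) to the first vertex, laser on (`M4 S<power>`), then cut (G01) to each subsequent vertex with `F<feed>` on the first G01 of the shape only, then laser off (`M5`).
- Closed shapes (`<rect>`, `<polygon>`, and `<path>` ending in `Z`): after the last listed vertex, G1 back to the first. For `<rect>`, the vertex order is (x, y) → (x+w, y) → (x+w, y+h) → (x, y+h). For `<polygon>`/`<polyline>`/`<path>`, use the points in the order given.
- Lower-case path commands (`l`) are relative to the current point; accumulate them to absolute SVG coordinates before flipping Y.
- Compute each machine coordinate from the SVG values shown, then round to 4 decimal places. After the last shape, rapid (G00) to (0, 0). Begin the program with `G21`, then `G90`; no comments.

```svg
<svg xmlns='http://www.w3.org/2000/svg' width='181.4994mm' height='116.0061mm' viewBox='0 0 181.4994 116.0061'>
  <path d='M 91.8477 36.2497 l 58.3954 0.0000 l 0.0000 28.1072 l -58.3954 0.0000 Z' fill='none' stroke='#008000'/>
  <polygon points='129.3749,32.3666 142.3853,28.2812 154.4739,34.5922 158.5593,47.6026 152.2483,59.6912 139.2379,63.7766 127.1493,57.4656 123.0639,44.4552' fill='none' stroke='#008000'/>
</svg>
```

G21
G90
G00 X91.8477 Y79.7564
M4 S243
G01 X150.2431 Y79.7564 F2727
G01 X150.2431 Y51.6492
G01 X91.8477 Y51.6492
G01 X91.8477 Y79.7564
M5
G00 X129.3749 Y83.6395
M4 S243
G01 X142.3853 Y87.7249 F2727
G01 X154.4739 Y81.4139
G01 X158.5593 Y68.4035
G01 X152.2483 Y56.3149
G01 X139.2379 Y52.2295
G01 X127.1493 Y58.5405
G01 X123.0639 Y71.5509
G01 X129.3749 Y83.6395
M5
G00 X0.0000 Y0.0000

1 u = 1 mm; y_m = 116.0061 − y.

[1] `<path>` rectangle, #008000→engrave S243 F2727: (91.8477,79.7564) → (150.2431,79.7564) → (150.2431,51.6492) → (91.8477,51.6492) → (91.8477,79.7564) (closed)

[2] `<polygon>` regular polygon, #008000→engrave S243 F2727: (129.3749,83.6395) → (142.3853,87.7249) → (154.4739,81.4139) → (158.5593,68.4035) → (152.2483,56.3149) → (139.2379,52.2295) → (127.1493,58.5405) → (123.0639,71.5509) → (129.3749,83.6395) (closed)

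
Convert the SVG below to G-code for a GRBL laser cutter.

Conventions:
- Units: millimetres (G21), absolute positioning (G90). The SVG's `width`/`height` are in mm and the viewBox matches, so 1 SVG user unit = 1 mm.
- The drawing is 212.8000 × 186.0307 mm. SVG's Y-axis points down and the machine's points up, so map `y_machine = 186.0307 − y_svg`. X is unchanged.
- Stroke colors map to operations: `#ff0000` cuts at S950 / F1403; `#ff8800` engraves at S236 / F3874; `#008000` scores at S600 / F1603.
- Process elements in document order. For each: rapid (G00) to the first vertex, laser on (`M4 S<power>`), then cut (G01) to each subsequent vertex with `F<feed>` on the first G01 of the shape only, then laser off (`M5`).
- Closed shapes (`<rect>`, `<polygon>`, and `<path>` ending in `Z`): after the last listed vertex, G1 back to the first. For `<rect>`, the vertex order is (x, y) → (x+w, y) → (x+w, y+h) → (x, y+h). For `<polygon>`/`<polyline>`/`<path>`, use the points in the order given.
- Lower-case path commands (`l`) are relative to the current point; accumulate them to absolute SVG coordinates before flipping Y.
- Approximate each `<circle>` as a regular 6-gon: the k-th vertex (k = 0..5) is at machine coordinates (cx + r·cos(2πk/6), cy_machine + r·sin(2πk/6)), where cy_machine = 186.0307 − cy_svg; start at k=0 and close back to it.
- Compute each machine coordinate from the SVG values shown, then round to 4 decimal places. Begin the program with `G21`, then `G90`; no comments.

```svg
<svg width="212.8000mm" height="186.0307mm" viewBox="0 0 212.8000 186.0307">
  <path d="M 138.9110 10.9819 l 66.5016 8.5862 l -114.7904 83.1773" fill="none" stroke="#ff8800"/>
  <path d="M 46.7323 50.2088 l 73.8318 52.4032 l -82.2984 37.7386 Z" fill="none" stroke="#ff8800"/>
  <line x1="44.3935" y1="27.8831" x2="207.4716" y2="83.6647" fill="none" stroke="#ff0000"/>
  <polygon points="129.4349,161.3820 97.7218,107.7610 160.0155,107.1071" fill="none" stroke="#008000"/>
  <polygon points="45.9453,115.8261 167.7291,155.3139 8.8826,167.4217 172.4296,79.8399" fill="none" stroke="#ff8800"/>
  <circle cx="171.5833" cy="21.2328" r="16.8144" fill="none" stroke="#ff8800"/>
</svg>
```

Since the viewBox matches the mm dimensions, user units are millimetres directly. The only transform is the Y-flip y_m = 186.0307 − y_svg.

Shape 1 is a open polyline drawn with `<path>`. Its stroke #ff8800 means engrave at S236, F3874. After flipping Y the toolpath is (138.9110,175.0488) → (205.4126,166.4626) → (90.6222,83.2853).

Shape 2 is a regular polygon drawn with `<path>`. Its stroke #ff8800 means engrave at S236, F3874. After flipping Y the toolpath is (46.7323,135.8219) → (120.5641,83.4187) → (38.2657,45.6801) → (46.7323,135.8219), returning to the start.

Shape 3 is a line segment drawn with `<line>`. Its stroke #ff0000 means cut at S950, F1403. After flipping Y the toolpath is (44.3935,158.1476) → (207.4716,102.3660).

Shape 4 is a regular polygon drawn with `<polygon>`. Its stroke #008000 means score at S600, F1603. After flipping Y the toolpath is (129.4349,24.6487) → (97.7218,78.2697) → (160.0155,78.9236) → (129.4349,24.6487), returning to the start.

Shape 5 is a closed polygon drawn with `<polygon>`. Its stroke #ff8800 means engrave at S236, F3874. After flipping Y the toolpath is (45.9453,70.2046) → (167.7291,30.7168) → (8.8826,18.6090) → (172.4296,106.1908) → (45.9453,70.2046), returning to the start.

Shape 6 is a circle drawn with `<circle>`. Its stroke #ff8800 means engrave at S236, F3874. After flipping Y the toolpath is (188.3977,164.7979) → (179.9905,179.3596) → (163.1761,179.3596) → (154.7689,164.7979) → (163.1761,150.2362) → (179.9905,150.2362) → (188.3977,164.7979), returning to the start.

G21
G90
G00 X138.9110 Y175.0488
M4 S236
G01 X205.4126 Y166.4626 F3874
G01 X90.6222 Y83.2853
M5
G00 X46.7323 Y135.8219
M4 S236
G01 X120.5641 Y83.4187 F3874
G01 X38.2657 Y45.6801
G01 X46.7323 Y135.8219
M5
G00 X44.3935 Y158.1476
M4 S950
G01 X207.4716 Y102.3660 F1403
M5
G00 X129.4349 Y24.6487
M4 S600
G01 X97.7218 Y78.2697 F1603
G01 X160.0155 Y78.9236
G01 X129.4349 Y24.6487
M5
G00 X45.9453 Y70.2046
M4 S236
G01 X167.7291 Y30.7168 F3874
G01 X8.8826 Y18.6090
G01 X172.4296 Y106.1908
G01 X45.9453 Y70.2046
M5
G00 X188.3977 Y164.7979
M4 S236
G01 X179.9905 Y179.3596 F3874
G01 X163.1761 Y179.3596
G01 X154.7689 Y164.7979
G01 X163.1761 Y150.2362
G01 X179.9905 Y150.2362
G01 X188.3977 Y164.7979
M5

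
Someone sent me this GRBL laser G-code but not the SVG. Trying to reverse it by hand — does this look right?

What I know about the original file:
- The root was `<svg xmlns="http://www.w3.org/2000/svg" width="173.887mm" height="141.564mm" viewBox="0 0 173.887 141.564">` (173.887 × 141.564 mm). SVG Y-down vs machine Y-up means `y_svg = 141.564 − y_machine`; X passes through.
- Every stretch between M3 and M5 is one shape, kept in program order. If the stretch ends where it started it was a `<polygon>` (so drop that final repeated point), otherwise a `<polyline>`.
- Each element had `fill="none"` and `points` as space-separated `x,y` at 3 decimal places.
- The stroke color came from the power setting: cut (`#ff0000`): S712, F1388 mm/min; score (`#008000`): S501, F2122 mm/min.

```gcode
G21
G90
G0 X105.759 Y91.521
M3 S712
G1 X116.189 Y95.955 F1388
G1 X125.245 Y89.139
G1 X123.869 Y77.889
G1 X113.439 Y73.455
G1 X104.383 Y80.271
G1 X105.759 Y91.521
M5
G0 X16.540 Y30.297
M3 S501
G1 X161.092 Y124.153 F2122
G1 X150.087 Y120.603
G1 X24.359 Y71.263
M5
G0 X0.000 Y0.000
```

Each laser-on run becomes one SVG element. Flip Y back into SVG space with y_svg = 141.564 − y_machine.

Run 1: S712 ⇒ cut layer `#ff0000`. The run returns to its start, so emit a `<polygon>` with points (Y-flipped): 105.759,50.043 116.189,45.609 125.245,52.425 123.869,63.675 113.439,68.109 104.383,61.293.

Run 2: the run's S501 means `#008000` (score). The run is open, so emit a `<polyline>` with points (Y-flipped): 16.540,111.267 161.092,17.411 150.087,20.961 24.359,70.301.

<svg xmlns="http://www.w3.org/2000/svg" width="173.887mm" height="141.564mm" viewBox="0 0 173.887 141.564">
  <polygon points="105.759,50.043 116.189,45.609 125.245,52.425 123.869,63.675 113.439,68.109 104.383,61.293" fill="none" stroke="#ff0000"/>
  <polyline points="16.540,111.267 161.092,17.411 150.087,20.961 24.359,70.301" fill="none" stroke="#008000"/>
</svg>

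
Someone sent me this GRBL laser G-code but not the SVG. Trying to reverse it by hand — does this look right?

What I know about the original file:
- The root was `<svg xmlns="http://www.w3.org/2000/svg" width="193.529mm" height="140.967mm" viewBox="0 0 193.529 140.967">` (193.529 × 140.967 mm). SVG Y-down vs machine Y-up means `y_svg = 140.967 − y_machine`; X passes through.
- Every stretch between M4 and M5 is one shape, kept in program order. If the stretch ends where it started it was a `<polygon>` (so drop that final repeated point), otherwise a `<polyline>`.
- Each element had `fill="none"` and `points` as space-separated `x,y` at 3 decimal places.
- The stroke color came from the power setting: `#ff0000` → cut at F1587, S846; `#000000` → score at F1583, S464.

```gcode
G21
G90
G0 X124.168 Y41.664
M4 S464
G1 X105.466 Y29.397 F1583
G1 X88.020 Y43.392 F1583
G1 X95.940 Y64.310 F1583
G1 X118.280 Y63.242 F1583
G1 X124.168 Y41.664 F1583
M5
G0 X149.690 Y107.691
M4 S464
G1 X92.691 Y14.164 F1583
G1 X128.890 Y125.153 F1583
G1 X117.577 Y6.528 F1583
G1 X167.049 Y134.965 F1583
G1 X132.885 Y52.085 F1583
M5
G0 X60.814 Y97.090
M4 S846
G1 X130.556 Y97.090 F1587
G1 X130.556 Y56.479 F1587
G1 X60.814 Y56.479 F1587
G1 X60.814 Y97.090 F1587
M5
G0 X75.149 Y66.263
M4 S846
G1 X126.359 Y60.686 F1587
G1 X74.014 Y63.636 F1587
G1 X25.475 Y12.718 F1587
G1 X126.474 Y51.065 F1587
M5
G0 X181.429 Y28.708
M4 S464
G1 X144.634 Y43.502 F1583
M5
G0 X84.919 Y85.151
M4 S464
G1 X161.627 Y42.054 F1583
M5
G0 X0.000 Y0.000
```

<svg xmlns="http://www.w3.org/2000/svg" width="193.529mm" height="140.967mm" viewBox="0 0 193.529 140.967">
  <polygon points="124.168,99.303 105.466,111.570 88.020,97.575 95.940,76.657 118.280,77.725" fill="none" stroke="#000000"/>
  <polyline points="149.690,33.276 92.691,126.803 128.890,15.814 117.577,134.439 167.049,6.002 132.885,88.882" fill="none" stroke="#000000"/>
  <polygon points="60.814,43.877 130.556,43.877 130.556,84.488 60.814,84.488" fill="none" stroke="#ff0000"/>
  <polyline points="75.149,74.704 126.359,80.281 74.014,77.331 25.475,128.249 126.474,89.902" fill="none" stroke="#ff0000"/>
  <polyline points="181.429,112.259 144.634,97.465" fill="none" stroke="#000000"/>
  <polyline points="84.919,55.816 161.627,98.913" fill="none" stroke="#000000"/>
</svg>

Each laser-on run becomes one SVG element. Flip Y back into SVG space with y_svg = 140.967 − y_machine.

Run 1: power S464 maps to stroke `#000000` (score). The run returns to its start, so emit a `<polygon>` with points (Y-flipped): 124.168,99.303 105.466,111.570 88.020,97.575 95.940,76.657 118.280,77.725.

Run 2: the run's S464 means `#000000` (score). The run is open, so emit a `<polyline>` with points (Y-flipped): 149.690,33.276 92.691,126.803 128.890,15.814 117.577,134.439 167.049,6.002 132.885,88.882.

Run 3: the run's S846 means `#ff0000` (cut). The run returns to its start, so emit a `<polygon>` with points (Y-flipped): 60.814,43.877 130.556,43.877 130.556,84.488 60.814,84.488.

Run 4: the run's S846 means `#ff0000` (cut). The run is open, so emit a `<polyline>` with points (Y-flipped): 75.149,74.704 126.359,80.281 74.014,77.331 25.475,128.249 126.474,89.902.

Run 5: S464 ⇒ score layer `#000000`. The run is open, so emit a `<polyline>` with points (Y-flipped): 181.429,112.259 144.634,97.465.

Run 6: S464 ⇒ score layer `#000000`. The run is open, so emit a `<polyline>` with points (Y-flipped): 84.919,55.816 161.627,98.913.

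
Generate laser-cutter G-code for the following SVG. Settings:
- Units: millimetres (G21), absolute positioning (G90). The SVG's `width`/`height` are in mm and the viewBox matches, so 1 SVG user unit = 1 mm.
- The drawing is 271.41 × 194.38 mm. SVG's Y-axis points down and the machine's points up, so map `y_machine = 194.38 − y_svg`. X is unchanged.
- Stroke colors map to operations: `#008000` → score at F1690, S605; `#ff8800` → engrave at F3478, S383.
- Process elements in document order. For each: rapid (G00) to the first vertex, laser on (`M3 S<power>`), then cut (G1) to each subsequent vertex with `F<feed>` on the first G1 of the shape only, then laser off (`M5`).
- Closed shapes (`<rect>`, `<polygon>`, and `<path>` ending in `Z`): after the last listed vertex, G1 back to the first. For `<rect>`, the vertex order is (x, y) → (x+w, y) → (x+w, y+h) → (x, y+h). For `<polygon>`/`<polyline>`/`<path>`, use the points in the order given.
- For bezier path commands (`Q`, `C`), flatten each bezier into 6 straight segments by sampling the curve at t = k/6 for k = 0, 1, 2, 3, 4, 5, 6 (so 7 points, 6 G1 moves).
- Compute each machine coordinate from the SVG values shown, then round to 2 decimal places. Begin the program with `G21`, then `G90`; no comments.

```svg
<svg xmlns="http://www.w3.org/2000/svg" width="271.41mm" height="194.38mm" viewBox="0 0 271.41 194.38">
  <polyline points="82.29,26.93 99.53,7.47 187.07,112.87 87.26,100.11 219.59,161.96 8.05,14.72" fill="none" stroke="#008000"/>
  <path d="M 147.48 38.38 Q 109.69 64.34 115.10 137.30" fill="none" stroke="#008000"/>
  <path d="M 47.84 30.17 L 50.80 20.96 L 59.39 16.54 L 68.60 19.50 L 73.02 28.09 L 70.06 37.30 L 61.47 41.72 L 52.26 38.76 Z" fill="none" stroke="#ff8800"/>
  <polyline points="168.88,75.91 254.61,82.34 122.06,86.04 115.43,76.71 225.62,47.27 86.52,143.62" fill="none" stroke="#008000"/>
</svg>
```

Since the viewBox matches the mm dimensions, user units are millimetres directly. The only transform is the Y-flip y_m = 194.38 − y_svg.

Shape 1 is a open polyline drawn with `<polyline>`. Its stroke #008000 means score at S605, F1690. After flipping Y the toolpath is (82.29,167.45) → (99.53,186.91) → (187.07,81.51) → (87.26,94.27) → (219.59,32.42) → (8.05,179.66).

Shape 2 is a quadratic bezier drawn with `<path>`. Its stroke #008000 means score at S605, F1690. After flipping Y the toolpath is (147.48,156.00) → (136.08,146.04) → (127.09,133.47) → (120.49,118.29) → (116.29,100.50) → (114.50,80.09) → (115.10,57.08).

Shape 3 is a regular polygon drawn with `<path>`. Its stroke #ff8800 means engrave at S383, F3478. After flipping Y the toolpath is (47.84,164.21) → (50.80,173.42) → (59.39,177.84) → (68.60,174.88) → (73.02,166.29) → (70.06,157.08) → (61.47,152.66) → (52.26,155.62) → (47.84,164.21), returning to the start.

Shape 4 is a open polyline drawn with `<polyline>`. Its stroke #008000 means score at S605, F1690. After flipping Y the toolpath is (168.88,118.47) → (254.61,112.04) → (122.06,108.34) → (115.43,117.67) → (225.62,147.11) → (86.52,50.76).

G21
G90
G00 X82.29 Y167.45
M3 S605
G1 X99.53 Y186.91 F1690
G1 X187.07 Y81.51
G1 X87.26 Y94.27
G1 X219.59 Y32.42
G1 X8.05 Y179.66
M5
G00 X147.48 Y156.00
M3 S605
G1 X136.08 Y146.04 F1690
G1 X127.09 Y133.47
G1 X120.49 Y118.29
G1 X116.29 Y100.50
G1 X114.50 Y80.09
G1 X115.10 Y57.08
M5
G00 X47.84 Y164.21
M3 S383
G1 X50.80 Y173.42 F3478
G1 X59.39 Y177.84
G1 X68.60 Y174.88
G1 X73.02 Y166.29
G1 X70.06 Y157.08
G1 X61.47 Y152.66
G1 X52.26 Y155.62
G1 X47.84 Y164.21
M5
G00 X168.88 Y118.47
M3 S605
G1 X254.61 Y112.04 F1690
G1 X122.06 Y108.34
G1 X115.43 Y117.67
G1 X225.62 Y147.11
G1 X86.52 Y50.76
M5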